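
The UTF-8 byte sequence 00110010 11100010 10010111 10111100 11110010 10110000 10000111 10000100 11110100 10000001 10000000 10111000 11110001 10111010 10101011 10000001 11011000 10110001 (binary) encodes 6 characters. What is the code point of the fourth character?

Offset 0: leading byte 0x32 = 00110010 → 1-byte char #1 = 32.
Offset 1: leading byte 0xE2 = 11100010 → 3-byte char #2 = E2 97 BC.
Offset 4: leading byte 0xF2 = 11110010 → 4-byte char #3 = F2 B0 87 84.
Offset 8: leading byte 0xF4 = 11110100 → 4-byte char #4 = F4 81 80 B8.
Leading byte 0xF4 = 11110100 matches 11110xxx → 4-byte sequence.
Byte 1: 0xF4 = 11110100, payload 100 (3 bits).
Byte 2: 0x81 = 10000001 (10xxxxxx ✓), payload 000001.
Byte 3: 0x80 = 10000000 (10xxxxxx ✓), payload 000000.
Byte 4: 0xB8 = 10111000 (10xxxxxx ✓), payload 111000.
Concatenate: 100000001000000111000 = 0x101038 (21 bits → U+101038).

U+101038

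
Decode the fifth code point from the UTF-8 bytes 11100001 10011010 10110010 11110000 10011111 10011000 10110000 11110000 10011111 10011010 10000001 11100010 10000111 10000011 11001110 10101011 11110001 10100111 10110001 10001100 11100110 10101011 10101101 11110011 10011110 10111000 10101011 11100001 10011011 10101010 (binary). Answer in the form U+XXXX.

U+03AB

Offset 0: leading byte 0xE1 = 11100001 → 3-byte char #1 = E1 9A B2.
Offset 3: leading byte 0xF0 = 11110000 → 4-byte char #2 = F0 9F 98 B0.
Offset 7: leading byte 0xF0 = 11110000 → 4-byte char #3 = F0 9F 9A 81.
Offset 11: leading byte 0xE2 = 11100010 → 3-byte char #4 = E2 87 83.
Offset 14: leading byte 0xCE = 11001110 → 2-byte char #5 = CE AB.
Leading byte 0xCE = 11001110 matches 110xxxxx → 2-byte sequence.
Byte 1: 0xCE = 11001110, payload 01110 (5 bits).
Byte 2: 0xAB = 10101011 (10xxxxxx ✓), payload 101011.
Concatenate: 01110101011 = 0x3AB (11 bits → U+03AB).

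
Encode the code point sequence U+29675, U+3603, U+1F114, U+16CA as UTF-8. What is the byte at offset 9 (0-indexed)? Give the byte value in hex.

0x84

U+29675 → 4-byte form F0 A9 99 B5 at offsets 0–3.
U+3603 → 3-byte form E3 98 83 at offsets 4–6.
U+1F114 → 4-byte form F0 9F 84 94 at offsets 7–10.
Offset 9 falls in char 3's range; it's byte 3 of F0 9F 84 94 = 0x84.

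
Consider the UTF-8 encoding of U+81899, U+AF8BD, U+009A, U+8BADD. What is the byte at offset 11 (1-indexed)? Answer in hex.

1-indexed offset 11 is 0-indexed offset 10.
U+81899 → 4-byte form F2 81 A2 99 at offsets 0–3.
U+AF8BD → 4-byte form F2 AF A2 BD at offsets 4–7.
U+009A → 2-byte form C2 9A at offsets 8–9.
U+8BADD → 4-byte form F2 8B AB 9D at offsets 10–13.
Offset 10 falls in char 4's range; it's byte 1 of F2 8B AB 9D = 0xF2.

0xF2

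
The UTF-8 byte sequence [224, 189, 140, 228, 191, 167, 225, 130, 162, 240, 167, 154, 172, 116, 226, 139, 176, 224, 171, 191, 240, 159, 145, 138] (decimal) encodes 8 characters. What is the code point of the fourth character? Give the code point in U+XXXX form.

U+276AC

Offset 0: leading byte 0xE0 = 11100000 → 3-byte char #1 = E0 BD 8C.
Offset 3: leading byte 0xE4 = 11100100 → 3-byte char #2 = E4 BF A7.
Offset 6: leading byte 0xE1 = 11100001 → 3-byte char #3 = E1 82 A2.
Offset 9: leading byte 0xF0 = 11110000 → 4-byte char #4 = F0 A7 9A AC.
Leading byte 0xF0 = 11110000 matches 11110xxx → 4-byte sequence.
Byte 1: 0xF0 = 11110000, payload 000 (3 bits).
Byte 2: 0xA7 = 10100111 (10xxxxxx ✓), payload 100111.
Byte 3: 0x9A = 10011010 (10xxxxxx ✓), payload 011010.
Byte 4: 0xAC = 10101100 (10xxxxxx ✓), payload 101100.
Concatenate: 000100111011010101100 = 0x276AC (21 bits → U+276AC).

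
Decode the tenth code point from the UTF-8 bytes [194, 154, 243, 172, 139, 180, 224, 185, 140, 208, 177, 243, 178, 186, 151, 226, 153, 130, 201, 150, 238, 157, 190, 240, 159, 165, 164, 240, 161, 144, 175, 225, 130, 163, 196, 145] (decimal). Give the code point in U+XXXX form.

U+2142F

Offset 0: leading byte 0xC2 = 11000010 → 2-byte char #1 = C2 9A.
Offset 2: leading byte 0xF3 = 11110011 → 4-byte char #2 = F3 AC 8B B4.
Offset 6: leading byte 0xE0 = 11100000 → 3-byte char #3 = E0 B9 8C.
Offset 9: leading byte 0xD0 = 11010000 → 2-byte char #4 = D0 B1.
Offset 11: leading byte 0xF3 = 11110011 → 4-byte char #5 = F3 B2 BA 97.
Offset 15: leading byte 0xE2 = 11100010 → 3-byte char #6 = E2 99 82.
Offset 18: leading byte 0xC9 = 11001001 → 2-byte char #7 = C9 96.
Offset 20: leading byte 0xEE = 11101110 → 3-byte char #8 = EE 9D BE.
Offset 23: leading byte 0xF0 = 11110000 → 4-byte char #9 = F0 9F A5 A4.
Offset 27: leading byte 0xF0 = 11110000 → 4-byte char #10 = F0 A1 90 AF.
Leading byte 0xF0 = 11110000 matches 11110xxx → 4-byte sequence.
Byte 1: 0xF0 = 11110000, payload 000 (3 bits).
Byte 2: 0xA1 = 10100001 (10xxxxxx ✓), payload 100001.
Byte 3: 0x90 = 10010000 (10xxxxxx ✓), payload 010000.
Byte 4: 0xAF = 10101111 (10xxxxxx ✓), payload 101111.
Concatenate: 000100001010000101111 = 0x2142F (21 bits → U+2142F).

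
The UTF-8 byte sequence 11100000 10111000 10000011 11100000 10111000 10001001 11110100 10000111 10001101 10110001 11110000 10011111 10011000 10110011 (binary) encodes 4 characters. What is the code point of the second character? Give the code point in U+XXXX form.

Offset 0: leading byte 0xE0 = 11100000 → 3-byte char #1 = E0 B8 83.
Offset 3: leading byte 0xE0 = 11100000 → 3-byte char #2 = E0 B8 89.
Leading byte 0xE0 = 11100000 matches 1110xxxx → 3-byte sequence.
Byte 1: 0xE0 = 11100000, payload 0000 (4 bits).
Byte 2: 0xB8 = 10111000 (10xxxxxx ✓), payload 111000.
Byte 3: 0x89 = 10001001 (10xxxxxx ✓), payload 001001.
Concatenate: 0000111000001001 = 0xE09 (16 bits → U+0E09).

U+0E09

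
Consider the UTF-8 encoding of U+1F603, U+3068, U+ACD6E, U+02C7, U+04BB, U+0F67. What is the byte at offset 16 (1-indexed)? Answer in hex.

0xE0

1-indexed offset 16 is 0-indexed offset 15.
U+1F603 → 4-byte form F0 9F 98 83 at offsets 0–3.
U+3068 → 3-byte form E3 81 A8 at offsets 4–6.
U+ACD6E → 4-byte form F2 AC B5 AE at offsets 7–10.
U+02C7 → 2-byte form CB 87 at offsets 11–12.
U+04BB → 2-byte form D2 BB at offsets 13–14.
U+0F67 → 3-byte form E0 BD A7 at offsets 15–17.
Offset 15 falls in char 6's range; it's byte 1 of E0 BD A7 = 0xE0.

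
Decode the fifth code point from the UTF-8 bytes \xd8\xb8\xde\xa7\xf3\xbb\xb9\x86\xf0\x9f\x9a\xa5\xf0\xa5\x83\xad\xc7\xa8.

Offset 0: leading byte 0xD8 = 11011000 → 2-byte char #1 = D8 B8.
Offset 2: leading byte 0xDE = 11011110 → 2-byte char #2 = DE A7.
Offset 4: leading byte 0xF3 = 11110011 → 4-byte char #3 = F3 BB B9 86.
Offset 8: leading byte 0xF0 = 11110000 → 4-byte char #4 = F0 9F 9A A5.
Offset 12: leading byte 0xF0 = 11110000 → 4-byte char #5 = F0 A5 83 AD.
Leading byte 0xF0 = 11110000 matches 11110xxx → 4-byte sequence.
Byte 1: 0xF0 = 11110000, payload 000 (3 bits).
Byte 2: 0xA5 = 10100101 (10xxxxxx ✓), payload 100101.
Byte 3: 0x83 = 10000011 (10xxxxxx ✓), payload 000011.
Byte 4: 0xAD = 10101101 (10xxxxxx ✓), payload 101101.
Concatenate: 000100101000011101101 = 0x250ED (21 bits → U+250ED).

U+250ED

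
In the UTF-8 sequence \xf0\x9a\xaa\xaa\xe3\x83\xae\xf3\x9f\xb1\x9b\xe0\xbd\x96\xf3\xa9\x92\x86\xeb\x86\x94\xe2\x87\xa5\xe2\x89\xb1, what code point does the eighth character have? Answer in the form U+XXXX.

U+2271

Offset 0: leading byte 0xF0 = 11110000 → 4-byte char #1 = F0 9A AA AA.
Offset 4: leading byte 0xE3 = 11100011 → 3-byte char #2 = E3 83 AE.
Offset 7: leading byte 0xF3 = 11110011 → 4-byte char #3 = F3 9F B1 9B.
Offset 11: leading byte 0xE0 = 11100000 → 3-byte char #4 = E0 BD 96.
Offset 14: leading byte 0xF3 = 11110011 → 4-byte char #5 = F3 A9 92 86.
Offset 18: leading byte 0xEB = 11101011 → 3-byte char #6 = EB 86 94.
Offset 21: leading byte 0xE2 = 11100010 → 3-byte char #7 = E2 87 A5.
Offset 24: leading byte 0xE2 = 11100010 → 3-byte char #8 = E2 89 B1.
Leading byte 0xE2 = 11100010 matches 1110xxxx → 3-byte sequence.
Byte 1: 0xE2 = 11100010, payload 0010 (4 bits).
Byte 2: 0x89 = 10001001 (10xxxxxx ✓), payload 001001.
Byte 3: 0xB1 = 10110001 (10xxxxxx ✓), payload 110001.
Concatenate: 0010001001110001 = 0x2271 (16 bits → U+2271).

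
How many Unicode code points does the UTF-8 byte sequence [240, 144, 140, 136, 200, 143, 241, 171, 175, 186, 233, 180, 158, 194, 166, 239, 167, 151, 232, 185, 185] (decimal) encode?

Byte at offset 0: 0xF0 = 11110000 → 4-byte char (#1). Advance 4.
Byte at offset 4: 0xC8 = 11001000 → 2-byte char (#2). Advance 2.
Byte at offset 6: 0xF1 = 11110001 → 4-byte char (#3). Advance 4.
Byte at offset 10: 0xE9 = 11101001 → 3-byte char (#4). Advance 3.
Byte at offset 13: 0xC2 = 11000010 → 2-byte char (#5). Advance 2.
Byte at offset 15: 0xEF = 11101111 → 3-byte char (#6). Advance 3.
Byte at offset 18: 0xE8 = 11101000 → 3-byte char (#7). Advance 3.
Reached end at offset 21 after 7 code points.

7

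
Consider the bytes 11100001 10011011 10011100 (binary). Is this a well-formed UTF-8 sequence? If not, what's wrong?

Leading byte 0xE1 = 11100001 → 3-byte form.
Continuation bytes 0x9B=10011011, 0x9C=10011100 all match 10xxxxxx.
Decoded value 0x16DC is ≥ 0x800 (shortest form) and not a surrogate.

valid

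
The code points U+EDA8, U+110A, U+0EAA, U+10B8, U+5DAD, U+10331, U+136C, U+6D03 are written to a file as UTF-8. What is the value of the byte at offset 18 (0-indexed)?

U+EDA8 → 3-byte form EE B6 A8 at offsets 0–2.
U+110A → 3-byte form E1 84 8A at offsets 3–5.
U+0EAA → 3-byte form E0 BA AA at offsets 6–8.
U+10B8 → 3-byte form E1 82 B8 at offsets 9–11.
U+5DAD → 3-byte form E5 B6 AD at offsets 12–14.
U+10331 → 4-byte form F0 90 8C B1 at offsets 15–18.
Offset 18 falls in char 6's range; it's byte 4 of F0 90 8C B1 = 0xB1.

0xB1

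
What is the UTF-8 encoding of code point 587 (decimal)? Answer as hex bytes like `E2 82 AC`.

C9 8B

U+024B = 0x24B = 587 decimal. In range U+0080–U+07FF → 2-byte form: 110xxxxx 10xxxxxx.
Binary (11 bits): 01001001011.
Split 5+6: 01001 | 001011.
Byte 1: 11001001 = 0xC9.
Byte 2: 10001011 = 0x8B.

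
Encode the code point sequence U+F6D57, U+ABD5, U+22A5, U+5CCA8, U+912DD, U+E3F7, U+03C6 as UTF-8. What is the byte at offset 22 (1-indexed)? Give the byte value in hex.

0xCF

1-indexed offset 22 is 0-indexed offset 21.
U+F6D57 → 4-byte form F3 B6 B5 97 at offsets 0–3.
U+ABD5 → 3-byte form EA AF 95 at offsets 4–6.
U+22A5 → 3-byte form E2 8A A5 at offsets 7–9.
U+5CCA8 → 4-byte form F1 9C B2 A8 at offsets 10–13.
U+912DD → 4-byte form F2 91 8B 9D at offsets 14–17.
U+E3F7 → 3-byte form EE 8F B7 at offsets 18–20.
U+03C6 → 2-byte form CF 86 at offsets 21–22.
Offset 21 falls in char 7's range; it's byte 1 of CF 86 = 0xCF.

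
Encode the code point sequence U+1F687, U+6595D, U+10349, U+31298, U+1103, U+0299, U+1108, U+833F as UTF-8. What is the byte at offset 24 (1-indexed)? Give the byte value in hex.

0x88

1-indexed offset 24 is 0-indexed offset 23.
U+1F687 → 4-byte form F0 9F 9A 87 at offsets 0–3.
U+6595D → 4-byte form F1 A5 A5 9D at offsets 4–7.
U+10349 → 4-byte form F0 90 8D 89 at offsets 8–11.
U+31298 → 4-byte form F0 B1 8A 98 at offsets 12–15.
U+1103 → 3-byte form E1 84 83 at offsets 16–18.
U+0299 → 2-byte form CA 99 at offsets 19–20.
U+1108 → 3-byte form E1 84 88 at offsets 21–23.
Offset 23 falls in char 7's range; it's byte 3 of E1 84 88 = 0x88.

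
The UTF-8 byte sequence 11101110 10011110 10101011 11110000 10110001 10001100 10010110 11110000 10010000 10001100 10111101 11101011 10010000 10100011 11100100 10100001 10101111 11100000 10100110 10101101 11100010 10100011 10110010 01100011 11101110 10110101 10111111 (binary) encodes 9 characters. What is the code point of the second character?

U+31316

Offset 0: leading byte 0xEE = 11101110 → 3-byte char #1 = EE 9E AB.
Offset 3: leading byte 0xF0 = 11110000 → 4-byte char #2 = F0 B1 8C 96.
Leading byte 0xF0 = 11110000 matches 11110xxx → 4-byte sequence.
Byte 1: 0xF0 = 11110000, payload 000 (3 bits).
Byte 2: 0xB1 = 10110001 (10xxxxxx ✓), payload 110001.
Byte 3: 0x8C = 10001100 (10xxxxxx ✓), payload 001100.
Byte 4: 0x96 = 10010110 (10xxxxxx ✓), payload 010110.
Concatenate: 000110001001100010110 = 0x31316 (21 bits → U+31316).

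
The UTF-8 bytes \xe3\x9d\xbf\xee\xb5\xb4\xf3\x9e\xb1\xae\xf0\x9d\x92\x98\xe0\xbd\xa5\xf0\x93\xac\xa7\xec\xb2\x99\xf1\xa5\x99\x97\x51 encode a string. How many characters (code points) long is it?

Byte at offset 0: 0xE3 = 11100011 → 3-byte char (#1). Advance 3.
Byte at offset 3: 0xEE = 11101110 → 3-byte char (#2). Advance 3.
Byte at offset 6: 0xF3 = 11110011 → 4-byte char (#3). Advance 4.
Byte at offset 10: 0xF0 = 11110000 → 4-byte char (#4). Advance 4.
Byte at offset 14: 0xE0 = 11100000 → 3-byte char (#5). Advance 3.
Byte at offset 17: 0xF0 = 11110000 → 4-byte char (#6). Advance 4.
Byte at offset 21: 0xEC = 11101100 → 3-byte char (#7). Advance 3.
Byte at offset 24: 0xF1 = 11110001 → 4-byte char (#8). Advance 4.
Byte at offset 28: 0x51 = 01010001 → 1-byte char (#9). Advance 1.
Reached end at offset 29 after 9 code points.

9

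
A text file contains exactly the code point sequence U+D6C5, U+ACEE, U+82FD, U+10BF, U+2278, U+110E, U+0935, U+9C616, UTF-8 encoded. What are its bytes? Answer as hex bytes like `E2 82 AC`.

U+D6C5: 3-byte form → ED 9B 85.
U+ACEE: 3-byte form → EA B3 AE.
U+82FD: 3-byte form → E8 8B BD.
U+10BF: 3-byte form → E1 82 BF.
U+2278: 3-byte form → E2 89 B8.
U+110E: 3-byte form → E1 84 8E.
U+0935: 3-byte form → E0 A4 B5.
U+9C616: 4-byte form → F2 9C 98 96.
Concatenated (25 bytes): ED 9B 85 EA B3 AE E8 8B BD E1 82 BF E2 89 B8 E1 84 8E E0 A4 B5 F2 9C 98 96.

ED 9B 85 EA B3 AE E8 8B BD E1 82 BF E2 89 B8 E1 84 8E E0 A4 B5 F2 9C 98 96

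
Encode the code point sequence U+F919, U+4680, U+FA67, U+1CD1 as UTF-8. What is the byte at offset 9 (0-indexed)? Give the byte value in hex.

0xE1

U+F919 → 3-byte form EF A4 99 at offsets 0–2.
U+4680 → 3-byte form E4 9A 80 at offsets 3–5.
U+FA67 → 3-byte form EF A9 A7 at offsets 6–8.
U+1CD1 → 3-byte form E1 B3 91 at offsets 9–11.
Offset 9 falls in char 4's range; it's byte 1 of E1 B3 91 = 0xE1.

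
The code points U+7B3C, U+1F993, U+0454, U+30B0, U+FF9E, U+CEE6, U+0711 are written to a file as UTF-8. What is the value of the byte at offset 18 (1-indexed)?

0xA6

1-indexed offset 18 is 0-indexed offset 17.
U+7B3C → 3-byte form E7 AC BC at offsets 0–2.
U+1F993 → 4-byte form F0 9F A6 93 at offsets 3–6.
U+0454 → 2-byte form D1 94 at offsets 7–8.
U+30B0 → 3-byte form E3 82 B0 at offsets 9–11.
U+FF9E → 3-byte form EF BE 9E at offsets 12–14.
U+CEE6 → 3-byte form EC BB A6 at offsets 15–17.
Offset 17 falls in char 6's range; it's byte 3 of EC BB A6 = 0xA6.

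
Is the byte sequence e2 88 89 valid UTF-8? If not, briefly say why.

Leading byte 0xE2 = 11100010 → 3-byte form.
Continuation bytes 0x88=10001000, 0x89=10001001 all match 10xxxxxx.
Decoded value 0x2209 is ≥ 0x800 (shortest form) and not a surrogate.

valid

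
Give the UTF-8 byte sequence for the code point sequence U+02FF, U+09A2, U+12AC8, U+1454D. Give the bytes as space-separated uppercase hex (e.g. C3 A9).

U+02FF: 2-byte form → CB BF.
U+09A2: 3-byte form → E0 A6 A2.
U+12AC8: 4-byte form → F0 92 AB 88.
U+1454D: 4-byte form → F0 94 95 8D.
Concatenated (13 bytes): CB BF E0 A6 A2 F0 92 AB 88 F0 94 95 8D.

CB BF E0 A6 A2 F0 92 AB 88 F0 94 95 8D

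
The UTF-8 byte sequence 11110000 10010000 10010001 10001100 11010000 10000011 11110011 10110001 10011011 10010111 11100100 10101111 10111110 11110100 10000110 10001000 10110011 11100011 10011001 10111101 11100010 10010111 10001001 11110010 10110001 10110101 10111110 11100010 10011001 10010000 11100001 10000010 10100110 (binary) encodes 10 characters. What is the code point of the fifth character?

U+106233

Offset 0: leading byte 0xF0 = 11110000 → 4-byte char #1 = F0 90 91 8C.
Offset 4: leading byte 0xD0 = 11010000 → 2-byte char #2 = D0 83.
Offset 6: leading byte 0xF3 = 11110011 → 4-byte char #3 = F3 B1 9B 97.
Offset 10: leading byte 0xE4 = 11100100 → 3-byte char #4 = E4 AF BE.
Offset 13: leading byte 0xF4 = 11110100 → 4-byte char #5 = F4 86 88 B3.
Leading byte 0xF4 = 11110100 matches 11110xxx → 4-byte sequence.
Byte 1: 0xF4 = 11110100, payload 100 (3 bits).
Byte 2: 0x86 = 10000110 (10xxxxxx ✓), payload 000110.
Byte 3: 0x88 = 10001000 (10xxxxxx ✓), payload 001000.
Byte 4: 0xB3 = 10110011 (10xxxxxx ✓), payload 110011.
Concatenate: 100000110001000110011 = 0x106233 (21 bits → U+106233).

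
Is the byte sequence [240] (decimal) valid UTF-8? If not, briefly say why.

Leading byte 0xF0 = 11110000 → 4-byte form, but only 1 byte is present.

invalid (sequence truncated)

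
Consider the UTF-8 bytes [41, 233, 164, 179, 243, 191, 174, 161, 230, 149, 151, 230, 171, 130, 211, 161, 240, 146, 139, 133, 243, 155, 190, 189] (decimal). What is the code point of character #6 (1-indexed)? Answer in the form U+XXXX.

U+04E1

Offset 0: leading byte 0x29 = 00101001 → 1-byte char #1 = 29.
Offset 1: leading byte 0xE9 = 11101001 → 3-byte char #2 = E9 A4 B3.
Offset 4: leading byte 0xF3 = 11110011 → 4-byte char #3 = F3 BF AE A1.
Offset 8: leading byte 0xE6 = 11100110 → 3-byte char #4 = E6 95 97.
Offset 11: leading byte 0xE6 = 11100110 → 3-byte char #5 = E6 AB 82.
Offset 14: leading byte 0xD3 = 11010011 → 2-byte char #6 = D3 A1.
Leading byte 0xD3 = 11010011 matches 110xxxxx → 2-byte sequence.
Byte 1: 0xD3 = 11010011, payload 10011 (5 bits).
Byte 2: 0xA1 = 10100001 (10xxxxxx ✓), payload 100001.
Concatenate: 10011100001 = 0x4E1 (11 bits → U+04E1).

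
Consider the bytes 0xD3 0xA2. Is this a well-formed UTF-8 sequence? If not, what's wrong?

valid

Leading byte 0xD3 = 11010011 → 2-byte form.
Continuation bytes 0xA2=10100010 all match 10xxxxxx.
Decoded value 0x4E2 is ≥ 0x80 (shortest form) and not a surrogate.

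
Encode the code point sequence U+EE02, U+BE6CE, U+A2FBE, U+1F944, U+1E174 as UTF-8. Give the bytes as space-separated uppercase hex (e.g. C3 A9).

U+EE02: 3-byte form → EE B8 82.
U+BE6CE: 4-byte form → F2 BE 9B 8E.
U+A2FBE: 4-byte form → F2 A2 BE BE.
U+1F944: 4-byte form → F0 9F A5 84.
U+1E174: 4-byte form → F0 9E 85 B4.
Concatenated (19 bytes): EE B8 82 F2 BE 9B 8E F2 A2 BE BE F0 9F A5 84 F0 9E 85 B4.

EE B8 82 F2 BE 9B 8E F2 A2 BE BE F0 9F A5 84 F0 9E 85 B4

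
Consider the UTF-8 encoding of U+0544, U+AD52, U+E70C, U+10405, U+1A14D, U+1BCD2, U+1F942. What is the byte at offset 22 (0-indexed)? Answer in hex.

0xA5

U+0544 → 2-byte form D5 84 at offsets 0–1.
U+AD52 → 3-byte form EA B5 92 at offsets 2–4.
U+E70C → 3-byte form EE 9C 8C at offsets 5–7.
U+10405 → 4-byte form F0 90 90 85 at offsets 8–11.
U+1A14D → 4-byte form F0 9A 85 8D at offsets 12–15.
U+1BCD2 → 4-byte form F0 9B B3 92 at offsets 16–19.
U+1F942 → 4-byte form F0 9F A5 82 at offsets 20–23.
Offset 22 falls in char 7's range; it's byte 3 of F0 9F A5 82 = 0xA5.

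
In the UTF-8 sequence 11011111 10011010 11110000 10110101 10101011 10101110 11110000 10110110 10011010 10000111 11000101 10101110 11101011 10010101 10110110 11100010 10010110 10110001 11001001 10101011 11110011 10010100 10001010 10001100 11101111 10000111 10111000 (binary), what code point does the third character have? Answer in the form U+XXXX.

U+36687

Offset 0: leading byte 0xDF = 11011111 → 2-byte char #1 = DF 9A.
Offset 2: leading byte 0xF0 = 11110000 → 4-byte char #2 = F0 B5 AB AE.
Offset 6: leading byte 0xF0 = 11110000 → 4-byte char #3 = F0 B6 9A 87.
Leading byte 0xF0 = 11110000 matches 11110xxx → 4-byte sequence.
Byte 1: 0xF0 = 11110000, payload 000 (3 bits).
Byte 2: 0xB6 = 10110110 (10xxxxxx ✓), payload 110110.
Byte 3: 0x9A = 10011010 (10xxxxxx ✓), payload 011010.
Byte 4: 0x87 = 10000111 (10xxxxxx ✓), payload 000111.
Concatenate: 000110110011010000111 = 0x36687 (21 bits → U+36687).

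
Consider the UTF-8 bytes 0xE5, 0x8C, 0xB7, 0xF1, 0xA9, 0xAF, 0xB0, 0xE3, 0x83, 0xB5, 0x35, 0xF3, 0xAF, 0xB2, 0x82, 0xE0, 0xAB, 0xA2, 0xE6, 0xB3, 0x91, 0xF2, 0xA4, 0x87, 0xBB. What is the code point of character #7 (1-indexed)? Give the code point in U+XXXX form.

Offset 0: leading byte 0xE5 = 11100101 → 3-byte char #1 = E5 8C B7.
Offset 3: leading byte 0xF1 = 11110001 → 4-byte char #2 = F1 A9 AF B0.
Offset 7: leading byte 0xE3 = 11100011 → 3-byte char #3 = E3 83 B5.
Offset 10: leading byte 0x35 = 00110101 → 1-byte char #4 = 35.
Offset 11: leading byte 0xF3 = 11110011 → 4-byte char #5 = F3 AF B2 82.
Offset 15: leading byte 0xE0 = 11100000 → 3-byte char #6 = E0 AB A2.
Offset 18: leading byte 0xE6 = 11100110 → 3-byte char #7 = E6 B3 91.
Leading byte 0xE6 = 11100110 matches 1110xxxx → 3-byte sequence.
Byte 1: 0xE6 = 11100110, payload 0110 (4 bits).
Byte 2: 0xB3 = 10110011 (10xxxxxx ✓), payload 110011.
Byte 3: 0x91 = 10010001 (10xxxxxx ✓), payload 010001.
Concatenate: 0110110011010001 = 0x6CD1 (16 bits → U+6CD1).

U+6CD1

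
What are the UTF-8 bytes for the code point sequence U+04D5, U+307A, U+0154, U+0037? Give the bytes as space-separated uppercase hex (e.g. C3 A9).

D3 95 E3 81 BA C5 94 37

U+04D5: 2-byte form → D3 95.
U+307A: 3-byte form → E3 81 BA.
U+0154: 2-byte form → C5 94.
U+0037: 1-byte form → 37.
Concatenated (8 bytes): D3 95 E3 81 BA C5 94 37.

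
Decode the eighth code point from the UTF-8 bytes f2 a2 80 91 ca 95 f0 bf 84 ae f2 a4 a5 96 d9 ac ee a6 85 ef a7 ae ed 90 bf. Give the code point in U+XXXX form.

U+D43F

Offset 0: leading byte 0xF2 = 11110010 → 4-byte char #1 = F2 A2 80 91.
Offset 4: leading byte 0xCA = 11001010 → 2-byte char #2 = CA 95.
Offset 6: leading byte 0xF0 = 11110000 → 4-byte char #3 = F0 BF 84 AE.
Offset 10: leading byte 0xF2 = 11110010 → 4-byte char #4 = F2 A4 A5 96.
Offset 14: leading byte 0xD9 = 11011001 → 2-byte char #5 = D9 AC.
Offset 16: leading byte 0xEE = 11101110 → 3-byte char #6 = EE A6 85.
Offset 19: leading byte 0xEF = 11101111 → 3-byte char #7 = EF A7 AE.
Offset 22: leading byte 0xED = 11101101 → 3-byte char #8 = ED 90 BF.
Leading byte 0xED = 11101101 matches 1110xxxx → 3-byte sequence.
Byte 1: 0xED = 11101101, payload 1101 (4 bits).
Byte 2: 0x90 = 10010000 (10xxxxxx ✓), payload 010000.
Byte 3: 0xBF = 10111111 (10xxxxxx ✓), payload 111111.
Concatenate: 1101010000111111 = 0xD43F (16 bits → U+D43F).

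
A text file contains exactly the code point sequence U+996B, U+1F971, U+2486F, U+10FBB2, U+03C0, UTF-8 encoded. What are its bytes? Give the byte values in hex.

E9 A5 AB F0 9F A5 B1 F0 A4 A1 AF F4 8F AE B2 CF 80

U+996B: 3-byte form → E9 A5 AB.
U+1F971: 4-byte form → F0 9F A5 B1.
U+2486F: 4-byte form → F0 A4 A1 AF.
U+10FBB2: 4-byte form → F4 8F AE B2.
U+03C0: 2-byte form → CF 80.
Concatenated (17 bytes): E9 A5 AB F0 9F A5 B1 F0 A4 A1 AF F4 8F AE B2 CF 80.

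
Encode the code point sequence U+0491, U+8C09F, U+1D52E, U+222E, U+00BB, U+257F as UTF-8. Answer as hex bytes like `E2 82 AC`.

U+0491: 2-byte form → D2 91.
U+8C09F: 4-byte form → F2 8C 82 9F.
U+1D52E: 4-byte form → F0 9D 94 AE.
U+222E: 3-byte form → E2 88 AE.
U+00BB: 2-byte form → C2 BB.
U+257F: 3-byte form → E2 95 BF.
Concatenated (18 bytes): D2 91 F2 8C 82 9F F0 9D 94 AE E2 88 AE C2 BB E2 95 BF.

D2 91 F2 8C 82 9F F0 9D 94 AE E2 88 AE C2 BB E2 95 BF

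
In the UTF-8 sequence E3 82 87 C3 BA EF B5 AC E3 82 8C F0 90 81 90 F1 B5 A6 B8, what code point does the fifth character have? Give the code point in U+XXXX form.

U+10050

Offset 0: leading byte 0xE3 = 11100011 → 3-byte char #1 = E3 82 87.
Offset 3: leading byte 0xC3 = 11000011 → 2-byte char #2 = C3 BA.
Offset 5: leading byte 0xEF = 11101111 → 3-byte char #3 = EF B5 AC.
Offset 8: leading byte 0xE3 = 11100011 → 3-byte char #4 = E3 82 8C.
Offset 11: leading byte 0xF0 = 11110000 → 4-byte char #5 = F0 90 81 90.
Leading byte 0xF0 = 11110000 matches 11110xxx → 4-byte sequence.
Byte 1: 0xF0 = 11110000, payload 000 (3 bits).
Byte 2: 0x90 = 10010000 (10xxxxxx ✓), payload 010000.
Byte 3: 0x81 = 10000001 (10xxxxxx ✓), payload 000001.
Byte 4: 0x90 = 10010000 (10xxxxxx ✓), payload 010000.
Concatenate: 000010000000001010000 = 0x10050 (21 bits → U+10050).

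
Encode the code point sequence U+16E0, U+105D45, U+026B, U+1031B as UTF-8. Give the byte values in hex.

U+16E0: 3-byte form → E1 9B A0.
U+105D45: 4-byte form → F4 85 B5 85.
U+026B: 2-byte form → C9 AB.
U+1031B: 4-byte form → F0 90 8C 9B.
Concatenated (13 bytes): E1 9B A0 F4 85 B5 85 C9 AB F0 90 8C 9B.

E1 9B A0 F4 85 B5 85 C9 AB F0 90 8C 9B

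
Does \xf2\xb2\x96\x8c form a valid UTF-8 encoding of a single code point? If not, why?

valid

Leading byte 0xF2 = 11110010 → 4-byte form.
Continuation bytes 0xB2=10110010, 0x96=10010110, 0x8C=10001100 all match 10xxxxxx.
Decoded value 0xB258C is ≥ 0x10000 (shortest form) and not a surrogate.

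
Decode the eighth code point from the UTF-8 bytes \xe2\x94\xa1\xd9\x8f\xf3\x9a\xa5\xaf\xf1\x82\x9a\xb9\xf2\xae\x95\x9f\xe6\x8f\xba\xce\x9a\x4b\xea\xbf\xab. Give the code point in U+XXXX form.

Offset 0: leading byte 0xE2 = 11100010 → 3-byte char #1 = E2 94 A1.
Offset 3: leading byte 0xD9 = 11011001 → 2-byte char #2 = D9 8F.
Offset 5: leading byte 0xF3 = 11110011 → 4-byte char #3 = F3 9A A5 AF.
Offset 9: leading byte 0xF1 = 11110001 → 4-byte char #4 = F1 82 9A B9.
Offset 13: leading byte 0xF2 = 11110010 → 4-byte char #5 = F2 AE 95 9F.
Offset 17: leading byte 0xE6 = 11100110 → 3-byte char #6 = E6 8F BA.
Offset 20: leading byte 0xCE = 11001110 → 2-byte char #7 = CE 9A.
Offset 22: leading byte 0x4B = 01001011 → 1-byte char #8 = 4B.
Leading byte 0x4B = 01001011 matches 0xxxxxxx → 1-byte sequence.
Byte 1: 0x4B = 01001011, payload 1001011 (7 bits).
Concatenate: 1001011 = 0x4B (7 bits → U+004B).

U+004B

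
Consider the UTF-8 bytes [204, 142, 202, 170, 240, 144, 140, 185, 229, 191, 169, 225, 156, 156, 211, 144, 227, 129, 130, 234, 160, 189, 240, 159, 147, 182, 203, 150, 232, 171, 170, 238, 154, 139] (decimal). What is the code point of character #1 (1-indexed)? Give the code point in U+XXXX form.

Offset 0: leading byte 0xCC = 11001100 → 2-byte char #1 = CC 8E.
Leading byte 0xCC = 11001100 matches 110xxxxx → 2-byte sequence.
Byte 1: 0xCC = 11001100, payload 01100 (5 bits).
Byte 2: 0x8E = 10001110 (10xxxxxx ✓), payload 001110.
Concatenate: 01100001110 = 0x30E (11 bits → U+030E).

U+030E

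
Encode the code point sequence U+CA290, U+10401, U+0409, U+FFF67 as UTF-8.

U+CA290: 4-byte form → F3 8A 8A 90.
U+10401: 4-byte form → F0 90 90 81.
U+0409: 2-byte form → D0 89.
U+FFF67: 4-byte form → F3 BF BD A7.
Concatenated (14 bytes): F3 8A 8A 90 F0 90 90 81 D0 89 F3 BF BD A7.

F3 8A 8A 90 F0 90 90 81 D0 89 F3 BF BD A7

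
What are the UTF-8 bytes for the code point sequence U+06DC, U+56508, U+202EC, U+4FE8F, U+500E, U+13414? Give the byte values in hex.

DB 9C F1 96 94 88 F0 A0 8B AC F1 8F BA 8F E5 80 8E F0 93 90 94

U+06DC: 2-byte form → DB 9C.
U+56508: 4-byte form → F1 96 94 88.
U+202EC: 4-byte form → F0 A0 8B AC.
U+4FE8F: 4-byte form → F1 8F BA 8F.
U+500E: 3-byte form → E5 80 8E.
U+13414: 4-byte form → F0 93 90 94.
Concatenated (21 bytes): DB 9C F1 96 94 88 F0 A0 8B AC F1 8F BA 8F E5 80 8E F0 93 90 94.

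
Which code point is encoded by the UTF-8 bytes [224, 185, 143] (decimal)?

Leading byte 0xE0 = 11100000 matches 1110xxxx → 3-byte sequence.
Byte 1: 0xE0 = 11100000, payload 0000 (4 bits).
Byte 2: 0xB9 = 10111001 (10xxxxxx ✓), payload 111001.
Byte 3: 0x8F = 10001111 (10xxxxxx ✓), payload 001111.
Concatenate: 0000111001001111 = 0xE4F (16 bits → U+0E4F).

U+0E4F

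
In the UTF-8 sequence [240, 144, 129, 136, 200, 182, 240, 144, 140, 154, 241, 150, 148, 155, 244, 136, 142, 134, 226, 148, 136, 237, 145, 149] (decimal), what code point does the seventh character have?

U+D455

Offset 0: leading byte 0xF0 = 11110000 → 4-byte char #1 = F0 90 81 88.
Offset 4: leading byte 0xC8 = 11001000 → 2-byte char #2 = C8 B6.
Offset 6: leading byte 0xF0 = 11110000 → 4-byte char #3 = F0 90 8C 9A.
Offset 10: leading byte 0xF1 = 11110001 → 4-byte char #4 = F1 96 94 9B.
Offset 14: leading byte 0xF4 = 11110100 → 4-byte char #5 = F4 88 8E 86.
Offset 18: leading byte 0xE2 = 11100010 → 3-byte char #6 = E2 94 88.
Offset 21: leading byte 0xED = 11101101 → 3-byte char #7 = ED 91 95.
Leading byte 0xED = 11101101 matches 1110xxxx → 3-byte sequence.
Byte 1: 0xED = 11101101, payload 1101 (4 bits).
Byte 2: 0x91 = 10010001 (10xxxxxx ✓), payload 010001.
Byte 3: 0x95 = 10010101 (10xxxxxx ✓), payload 010101.
Concatenate: 1101010001010101 = 0xD455 (16 bits → U+D455).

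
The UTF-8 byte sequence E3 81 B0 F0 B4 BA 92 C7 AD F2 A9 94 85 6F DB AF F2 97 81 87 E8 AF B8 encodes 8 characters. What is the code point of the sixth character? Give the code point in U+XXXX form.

U+06EF

Offset 0: leading byte 0xE3 = 11100011 → 3-byte char #1 = E3 81 B0.
Offset 3: leading byte 0xF0 = 11110000 → 4-byte char #2 = F0 B4 BA 92.
Offset 7: leading byte 0xC7 = 11000111 → 2-byte char #3 = C7 AD.
Offset 9: leading byte 0xF2 = 11110010 → 4-byte char #4 = F2 A9 94 85.
Offset 13: leading byte 0x6F = 01101111 → 1-byte char #5 = 6F.
Offset 14: leading byte 0xDB = 11011011 → 2-byte char #6 = DB AF.
Leading byte 0xDB = 11011011 matches 110xxxxx → 2-byte sequence.
Byte 1: 0xDB = 11011011, payload 11011 (5 bits).
Byte 2: 0xAF = 10101111 (10xxxxxx ✓), payload 101111.
Concatenate: 11011101111 = 0x6EF (11 bits → U+06EF).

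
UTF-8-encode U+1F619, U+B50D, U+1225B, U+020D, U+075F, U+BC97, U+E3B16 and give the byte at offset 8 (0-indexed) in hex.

U+1F619 → 4-byte form F0 9F 98 99 at offsets 0–3.
U+B50D → 3-byte form EB 94 8D at offsets 4–6.
U+1225B → 4-byte form F0 92 89 9B at offsets 7–10.
Offset 8 falls in char 3's range; it's byte 2 of F0 92 89 9B = 0x92.

0x92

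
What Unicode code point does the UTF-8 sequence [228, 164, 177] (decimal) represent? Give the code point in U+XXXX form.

Leading byte 0xE4 = 11100100 matches 1110xxxx → 3-byte sequence.
Byte 1: 0xE4 = 11100100, payload 0100 (4 bits).
Byte 2: 0xA4 = 10100100 (10xxxxxx ✓), payload 100100.
Byte 3: 0xB1 = 10110001 (10xxxxxx ✓), payload 110001.
Concatenate: 0100100100110001 = 0x4931 (16 bits → U+4931).

U+4931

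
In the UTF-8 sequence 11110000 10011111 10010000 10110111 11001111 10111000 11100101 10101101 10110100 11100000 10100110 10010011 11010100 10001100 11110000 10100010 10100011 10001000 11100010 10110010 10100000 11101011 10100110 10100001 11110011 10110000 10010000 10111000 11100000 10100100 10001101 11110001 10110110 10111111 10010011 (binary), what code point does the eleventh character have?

U+76FD3

Offset 0: leading byte 0xF0 = 11110000 → 4-byte char #1 = F0 9F 90 B7.
Offset 4: leading byte 0xCF = 11001111 → 2-byte char #2 = CF B8.
Offset 6: leading byte 0xE5 = 11100101 → 3-byte char #3 = E5 AD B4.
Offset 9: leading byte 0xE0 = 11100000 → 3-byte char #4 = E0 A6 93.
Offset 12: leading byte 0xD4 = 11010100 → 2-byte char #5 = D4 8C.
Offset 14: leading byte 0xF0 = 11110000 → 4-byte char #6 = F0 A2 A3 88.
Offset 18: leading byte 0xE2 = 11100010 → 3-byte char #7 = E2 B2 A0.
Offset 21: leading byte 0xEB = 11101011 → 3-byte char #8 = EB A6 A1.
Offset 24: leading byte 0xF3 = 11110011 → 4-byte char #9 = F3 B0 90 B8.
Offset 28: leading byte 0xE0 = 11100000 → 3-byte char #10 = E0 A4 8D.
Offset 31: leading byte 0xF1 = 11110001 → 4-byte char #11 = F1 B6 BF 93.
Leading byte 0xF1 = 11110001 matches 11110xxx → 4-byte sequence.
Byte 1: 0xF1 = 11110001, payload 001 (3 bits).
Byte 2: 0xB6 = 10110110 (10xxxxxx ✓), payload 110110.
Byte 3: 0xBF = 10111111 (10xxxxxx ✓), payload 111111.
Byte 4: 0x93 = 10010011 (10xxxxxx ✓), payload 010011.
Concatenate: 001110110111111010011 = 0x76FD3 (21 bits → U+76FD3).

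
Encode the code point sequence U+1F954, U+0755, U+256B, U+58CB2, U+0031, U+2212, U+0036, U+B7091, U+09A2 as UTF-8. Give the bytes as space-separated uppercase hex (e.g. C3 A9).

F0 9F A5 94 DD 95 E2 95 AB F1 98 B2 B2 31 E2 88 92 36 F2 B7 82 91 E0 A6 A2

U+1F954: 4-byte form → F0 9F A5 94.
U+0755: 2-byte form → DD 95.
U+256B: 3-byte form → E2 95 AB.
U+58CB2: 4-byte form → F1 98 B2 B2.
U+0031: 1-byte form → 31.
U+2212: 3-byte form → E2 88 92.
U+0036: 1-byte form → 36.
U+B7091: 4-byte form → F2 B7 82 91.
U+09A2: 3-byte form → E0 A6 A2.
Concatenated (25 bytes): F0 9F A5 94 DD 95 E2 95 AB F1 98 B2 B2 31 E2 88 92 36 F2 B7 82 91 E0 A6 A2.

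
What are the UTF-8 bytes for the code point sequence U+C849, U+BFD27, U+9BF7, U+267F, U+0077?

EC A1 89 F2 BF B4 A7 E9 AF B7 E2 99 BF 77

U+C849: 3-byte form → EC A1 89.
U+BFD27: 4-byte form → F2 BF B4 A7.
U+9BF7: 3-byte form → E9 AF B7.
U+267F: 3-byte form → E2 99 BF.
U+0077: 1-byte form → 77.
Concatenated (14 bytes): EC A1 89 F2 BF B4 A7 E9 AF B7 E2 99 BF 77.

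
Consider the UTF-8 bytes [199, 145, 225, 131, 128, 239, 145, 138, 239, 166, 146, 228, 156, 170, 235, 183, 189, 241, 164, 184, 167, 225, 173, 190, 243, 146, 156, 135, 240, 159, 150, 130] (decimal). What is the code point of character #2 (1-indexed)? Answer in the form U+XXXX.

U+10C0

Offset 0: leading byte 0xC7 = 11000111 → 2-byte char #1 = C7 91.
Offset 2: leading byte 0xE1 = 11100001 → 3-byte char #2 = E1 83 80.
Leading byte 0xE1 = 11100001 matches 1110xxxx → 3-byte sequence.
Byte 1: 0xE1 = 11100001, payload 0001 (4 bits).
Byte 2: 0x83 = 10000011 (10xxxxxx ✓), payload 000011.
Byte 3: 0x80 = 10000000 (10xxxxxx ✓), payload 000000.
Concatenate: 0001000011000000 = 0x10C0 (16 bits → U+10C0).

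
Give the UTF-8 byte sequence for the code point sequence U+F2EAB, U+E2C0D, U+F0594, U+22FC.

F3 B2 BA AB F3 A2 B0 8D F3 B0 96 94 E2 8B BC

U+F2EAB: 4-byte form → F3 B2 BA AB.
U+E2C0D: 4-byte form → F3 A2 B0 8D.
U+F0594: 4-byte form → F3 B0 96 94.
U+22FC: 3-byte form → E2 8B BC.
Concatenated (15 bytes): F3 B2 BA AB F3 A2 B0 8D F3 B0 96 94 E2 8B BC.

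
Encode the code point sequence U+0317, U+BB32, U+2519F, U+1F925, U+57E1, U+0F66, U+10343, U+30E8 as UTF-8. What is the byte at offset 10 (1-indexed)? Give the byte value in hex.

1-indexed offset 10 is 0-indexed offset 9.
U+0317 → 2-byte form CC 97 at offsets 0–1.
U+BB32 → 3-byte form EB AC B2 at offsets 2–4.
U+2519F → 4-byte form F0 A5 86 9F at offsets 5–8.
U+1F925 → 4-byte form F0 9F A4 A5 at offsets 9–12.
Offset 9 falls in char 4's range; it's byte 1 of F0 9F A4 A5 = 0xF0.

0xF0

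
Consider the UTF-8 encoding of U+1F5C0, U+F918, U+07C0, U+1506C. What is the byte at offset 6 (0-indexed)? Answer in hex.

0x98

U+1F5C0 → 4-byte form F0 9F 97 80 at offsets 0–3.
U+F918 → 3-byte form EF A4 98 at offsets 4–6.
Offset 6 falls in char 2's range; it's byte 3 of EF A4 98 = 0x98.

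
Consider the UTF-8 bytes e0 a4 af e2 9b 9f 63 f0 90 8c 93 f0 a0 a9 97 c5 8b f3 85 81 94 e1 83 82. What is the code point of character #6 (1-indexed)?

Offset 0: leading byte 0xE0 = 11100000 → 3-byte char #1 = E0 A4 AF.
Offset 3: leading byte 0xE2 = 11100010 → 3-byte char #2 = E2 9B 9F.
Offset 6: leading byte 0x63 = 01100011 → 1-byte char #3 = 63.
Offset 7: leading byte 0xF0 = 11110000 → 4-byte char #4 = F0 90 8C 93.
Offset 11: leading byte 0xF0 = 11110000 → 4-byte char #5 = F0 A0 A9 97.
Offset 15: leading byte 0xC5 = 11000101 → 2-byte char #6 = C5 8B.
Leading byte 0xC5 = 11000101 matches 110xxxxx → 2-byte sequence.
Byte 1: 0xC5 = 11000101, payload 00101 (5 bits).
Byte 2: 0x8B = 10001011 (10xxxxxx ✓), payload 001011.
Concatenate: 00101001011 = 0x14B (11 bits → U+014B).

U+014B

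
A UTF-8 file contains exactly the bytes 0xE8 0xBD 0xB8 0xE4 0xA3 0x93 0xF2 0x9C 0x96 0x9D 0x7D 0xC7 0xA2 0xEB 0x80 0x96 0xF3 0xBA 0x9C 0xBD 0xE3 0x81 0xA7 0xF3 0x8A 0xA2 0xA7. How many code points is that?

Byte at offset 0: 0xE8 = 11101000 → 3-byte char (#1). Advance 3.
Byte at offset 3: 0xE4 = 11100100 → 3-byte char (#2). Advance 3.
Byte at offset 6: 0xF2 = 11110010 → 4-byte char (#3). Advance 4.
Byte at offset 10: 0x7D = 01111101 → 1-byte char (#4). Advance 1.
Byte at offset 11: 0xC7 = 11000111 → 2-byte char (#5). Advance 2.
Byte at offset 13: 0xEB = 11101011 → 3-byte char (#6). Advance 3.
Byte at offset 16: 0xF3 = 11110011 → 4-byte char (#7). Advance 4.
Byte at offset 20: 0xE3 = 11100011 → 3-byte char (#8). Advance 3.
Byte at offset 23: 0xF3 = 11110011 → 4-byte char (#9). Advance 4.
Reached end at offset 27 after 9 code points.

9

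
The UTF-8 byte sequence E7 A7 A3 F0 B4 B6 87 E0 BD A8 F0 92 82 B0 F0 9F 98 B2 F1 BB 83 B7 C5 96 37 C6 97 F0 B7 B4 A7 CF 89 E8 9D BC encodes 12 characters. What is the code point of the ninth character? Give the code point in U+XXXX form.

U+0197

Offset 0: leading byte 0xE7 = 11100111 → 3-byte char #1 = E7 A7 A3.
Offset 3: leading byte 0xF0 = 11110000 → 4-byte char #2 = F0 B4 B6 87.
Offset 7: leading byte 0xE0 = 11100000 → 3-byte char #3 = E0 BD A8.
Offset 10: leading byte 0xF0 = 11110000 → 4-byte char #4 = F0 92 82 B0.
Offset 14: leading byte 0xF0 = 11110000 → 4-byte char #5 = F0 9F 98 B2.
Offset 18: leading byte 0xF1 = 11110001 → 4-byte char #6 = F1 BB 83 B7.
Offset 22: leading byte 0xC5 = 11000101 → 2-byte char #7 = C5 96.
Offset 24: leading byte 0x37 = 00110111 → 1-byte char #8 = 37.
Offset 25: leading byte 0xC6 = 11000110 → 2-byte char #9 = C6 97.
Leading byte 0xC6 = 11000110 matches 110xxxxx → 2-byte sequence.
Byte 1: 0xC6 = 11000110, payload 00110 (5 bits).
Byte 2: 0x97 = 10010111 (10xxxxxx ✓), payload 010111.
Concatenate: 00110010111 = 0x197 (11 bits → U+0197).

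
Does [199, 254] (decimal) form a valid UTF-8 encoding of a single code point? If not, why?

invalid (non-continuation byte where continuation expected)

Leading byte 0xC7 = 11000111 → 2-byte form.
Byte 2 is 0xFE = 11111110, which is not 10xxxxxx — expected a continuation byte.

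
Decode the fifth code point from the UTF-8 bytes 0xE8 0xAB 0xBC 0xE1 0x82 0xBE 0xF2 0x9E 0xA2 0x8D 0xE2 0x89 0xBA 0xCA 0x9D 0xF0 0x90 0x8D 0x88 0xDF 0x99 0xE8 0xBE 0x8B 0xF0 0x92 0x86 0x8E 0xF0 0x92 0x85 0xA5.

U+029D

Offset 0: leading byte 0xE8 = 11101000 → 3-byte char #1 = E8 AB BC.
Offset 3: leading byte 0xE1 = 11100001 → 3-byte char #2 = E1 82 BE.
Offset 6: leading byte 0xF2 = 11110010 → 4-byte char #3 = F2 9E A2 8D.
Offset 10: leading byte 0xE2 = 11100010 → 3-byte char #4 = E2 89 BA.
Offset 13: leading byte 0xCA = 11001010 → 2-byte char #5 = CA 9D.
Leading byte 0xCA = 11001010 matches 110xxxxx → 2-byte sequence.
Byte 1: 0xCA = 11001010, payload 01010 (5 bits).
Byte 2: 0x9D = 10011101 (10xxxxxx ✓), payload 011101.
Concatenate: 01010011101 = 0x29D (11 bits → U+029D).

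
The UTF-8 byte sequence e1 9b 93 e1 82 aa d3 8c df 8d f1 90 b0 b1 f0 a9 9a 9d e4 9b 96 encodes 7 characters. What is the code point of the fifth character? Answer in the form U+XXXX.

Offset 0: leading byte 0xE1 = 11100001 → 3-byte char #1 = E1 9B 93.
Offset 3: leading byte 0xE1 = 11100001 → 3-byte char #2 = E1 82 AA.
Offset 6: leading byte 0xD3 = 11010011 → 2-byte char #3 = D3 8C.
Offset 8: leading byte 0xDF = 11011111 → 2-byte char #4 = DF 8D.
Offset 10: leading byte 0xF1 = 11110001 → 4-byte char #5 = F1 90 B0 B1.
Leading byte 0xF1 = 11110001 matches 11110xxx → 4-byte sequence.
Byte 1: 0xF1 = 11110001, payload 001 (3 bits).
Byte 2: 0x90 = 10010000 (10xxxxxx ✓), payload 010000.
Byte 3: 0xB0 = 10110000 (10xxxxxx ✓), payload 110000.
Byte 4: 0xB1 = 10110001 (10xxxxxx ✓), payload 110001.
Concatenate: 001010000110000110001 = 0x50C31 (21 bits → U+50C31).

U+50C31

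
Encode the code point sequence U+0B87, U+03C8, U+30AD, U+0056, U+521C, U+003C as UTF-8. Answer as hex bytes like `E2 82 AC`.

E0 AE 87 CF 88 E3 82 AD 56 E5 88 9C 3C

U+0B87: 3-byte form → E0 AE 87.
U+03C8: 2-byte form → CF 88.
U+30AD: 3-byte form → E3 82 AD.
U+0056: 1-byte form → 56.
U+521C: 3-byte form → E5 88 9C.
U+003C: 1-byte form → 3C.
Concatenated (13 bytes): E0 AE 87 CF 88 E3 82 AD 56 E5 88 9C 3C.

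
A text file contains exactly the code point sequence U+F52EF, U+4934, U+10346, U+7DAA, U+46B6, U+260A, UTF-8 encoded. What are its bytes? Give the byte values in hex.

U+F52EF: 4-byte form → F3 B5 8B AF.
U+4934: 3-byte form → E4 A4 B4.
U+10346: 4-byte form → F0 90 8D 86.
U+7DAA: 3-byte form → E7 B6 AA.
U+46B6: 3-byte form → E4 9A B6.
U+260A: 3-byte form → E2 98 8A.
Concatenated (20 bytes): F3 B5 8B AF E4 A4 B4 F0 90 8D 86 E7 B6 AA E4 9A B6 E2 98 8A.

F3 B5 8B AF E4 A4 B4 F0 90 8D 86 E7 B6 AA E4 9A B6 E2 98 8A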